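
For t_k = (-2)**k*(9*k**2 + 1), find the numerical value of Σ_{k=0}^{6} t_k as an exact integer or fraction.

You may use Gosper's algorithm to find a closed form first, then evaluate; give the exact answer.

Σ = 15361

Step 1: r(k) = 2*(-9*(k + 1)**2 - 1)/(9*k**2 + 1).
Factor: A=-2; B=1; C=k**2 + 1/9.
f must satisfy (-2)·f(k+1) − (1)·f(k) = k**2 + 1/9.
d = 2 from the (0,0,2) case.
Solving with deg f ≤ 2: f(k) = -(k - 1)*(3*k - 1)/9.
Then R = B(k−1)f/C = -(k - 1)*(3*k - 1)/(9*k**2 + 1), so s_k = R(k)·t_k = (-2)**k*(-3*k**2 + 4*k - 1).
Verify: (-2)**k*(9*k**2 + 1) matches t_k.
Telescoping: Σ = s_(7) − s_(0) = 15360 − (-1) = 15361.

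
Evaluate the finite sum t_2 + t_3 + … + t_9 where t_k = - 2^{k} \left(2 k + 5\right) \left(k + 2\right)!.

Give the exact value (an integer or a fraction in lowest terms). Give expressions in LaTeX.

Σ = -490497638304

Ratio r(k) = 2*(k + 3)*(2*k + 7)/(2*k + 5).
Factor: A=2*k + 6; B=1; C=k + 5/2.
Need (2*k + 6)·f(k+1) − (1)·f(k) = k + 5/2.
Bound: deg f ≤ 0.
Solving with deg f ≤ 0: f(k) = 1/2.
Then R = B(k−1)f/C = 1/(2*k + 5), so s_k = R(k)·t_k = -2**k*factorial(k + 2).
Check: Δs_k = -2**k*(2*k + 5)*factorial(k + 2). ✓
Σ_(k=2)^(9) t_k = s_(10) − s_(2) = -490497638400 − (-96) = -490497638304.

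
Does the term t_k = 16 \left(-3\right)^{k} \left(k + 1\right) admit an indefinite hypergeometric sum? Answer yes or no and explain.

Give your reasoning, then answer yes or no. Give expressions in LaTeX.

Yes. s_k = \left(-3\right)^{k} \left(- 4 k - 1\right).

Compute t_(k+1)/t_k: get 3*(-k - 2)/(k + 1).
So A=-3 and B=1, with C=k + 1.
Set up (-3)·f(k+1) − (1)·f(k) − (k + 1) = 0.
Degrees (0,0,1) ⇒ d ≤ 1.
Coefficient equations give f(k) = -(4*k + 1)/16.
R(k) = B(k−1)·f(k)/C(k) = -(4*k + 1)/(16*(k + 1)); s_k = R·t_k = (-3)**k*(-4*k - 1).
Δs = 16*(-3)**k*(k + 1), as required.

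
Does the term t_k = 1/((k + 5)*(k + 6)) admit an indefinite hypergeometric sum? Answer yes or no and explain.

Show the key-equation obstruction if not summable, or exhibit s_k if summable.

Yes. s_k = k/(5*(k + 5)).

Step 1: r(k) = (k + 5)/(k + 7).
Normal form (A,B,C) = (k + 5, k + 7, 1).
Need (k + 5)·f(k+1) − (k + 6)·f(k) = 1.
deg f ≤ 1 (via 1,1,0).
Match coefficients ⇒ f(k) = k/5.
So s_k = (B(k−1)f/C)·t_k = (k*(k + 6)/5)·t_k = k/(5*(k + 5)).
Check: Δs_k = 1/(k**2 + 11*k + 30). ✓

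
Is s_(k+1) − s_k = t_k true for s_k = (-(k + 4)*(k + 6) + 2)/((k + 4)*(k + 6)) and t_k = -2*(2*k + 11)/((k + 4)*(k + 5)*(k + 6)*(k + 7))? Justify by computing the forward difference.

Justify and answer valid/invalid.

s_(k+1) = (-(k + 5)*(k + 7) + 2)/((k + 5)*(k + 7))
s_(k+1) − s_k = 2*(-2*k - 11)/(k**4 + 22*k**3 + 179*k**2 + 638*k + 840)
(s_(k+1) − s_k) − t_k = 0

valid; difference matches t_k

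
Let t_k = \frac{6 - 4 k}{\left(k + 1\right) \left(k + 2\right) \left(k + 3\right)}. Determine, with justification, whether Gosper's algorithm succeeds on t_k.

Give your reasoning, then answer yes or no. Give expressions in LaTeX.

t_(k+1)/t_k = (k + 1)*(2*k - 1)/((k + 4)*(2*k - 3)).
Gosper form: A/B · C(k+1)/C(k) with A=k + 1, B=k + 4, C=k - 3/2.
Set up (k + 1)·f(k+1) − (k + 3)·f(k) − (k - 3/2) = 0.
deg f ≤ 2 (via 1,1,1).
Coefficient equations give f(k) = -k*(k + 11)/8.
R(k) = B(k−1)·f(k)/C(k) = -k*(k + 3)*(k + 11)/(4*(2*k - 3)); s_k = R·t_k = k*(k + 11)/(2*(k + 1)*(k + 2)).
Verify: 2*(3 - 2*k)/(k**3 + 6*k**2 + 11*k + 6) matches t_k.

Yes. s_k = \frac{k \left(k + 11\right)}{2 \left(k + 1\right) \left(k + 2\right)}.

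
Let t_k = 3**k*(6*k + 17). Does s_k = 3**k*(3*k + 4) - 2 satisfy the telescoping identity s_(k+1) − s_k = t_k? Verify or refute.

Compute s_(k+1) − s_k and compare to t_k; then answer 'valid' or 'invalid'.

s_(k+1) = 3**(k + 1)*(3*k + 7) - 2
s_(k+1) − s_k = 3**k*(6*k + 17)
(s_(k+1) − s_k) − t_k = 0

valid; difference matches t_k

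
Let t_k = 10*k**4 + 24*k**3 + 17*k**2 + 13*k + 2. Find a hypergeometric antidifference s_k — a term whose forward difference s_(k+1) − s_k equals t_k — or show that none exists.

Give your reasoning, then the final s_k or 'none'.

s_k = k*(2*k**4 + k**3 - 3*k**2 + 4*k - 2)

r(k) = (10*k**4 + 64*k**3 + 149*k**2 + 159*k + 66)/(10*k**4 + 24*k**3 + 17*k**2 + 13*k + 2) after simplifying.
Take A(k)=1, B(k)=1, C(k)=k**4 + 12*k**3/5 + 17*k**2/10 + 13*k/10 + 1/5.
Key eq: (1)·f(k+1) = (1)·f(k) + (k**4 + 12*k**3/5 + 17*k**2/10 + 13*k/10 + 1/5).
Bound: deg f ≤ 5.
A polynomial solution: f(k) = k*(2*k**4 + k**3 - 3*k**2 + 4*k - 2)/10.
R(k) = B(k−1)·f(k)/C(k) = k*(2*k**4 + k**3 - 3*k**2 + 4*k - 2)/(10*k**4 + 24*k**3 + 17*k**2 + 13*k + 2); s_k = R·t_k = k*(2*k**4 + k**3 - 3*k**2 + 4*k - 2).
s_(k+1) − s_k = 10*k**4 + 24*k**3 + 17*k**2 + 13*k + 2 = t_k.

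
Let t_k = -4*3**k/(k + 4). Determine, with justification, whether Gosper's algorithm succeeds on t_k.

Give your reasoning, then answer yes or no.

r(k) = 3*(k + 4)/(k + 5) after simplifying.
Take A(k)=3*k + 12, B(k)=k + 5, C(k)=1.
Key eq: (3*k + 12)·f(k+1) = (k + 4)·f(k) + (1).
Degrees (1,1,0) ⇒ d ≤ -1.
Bound -1 < 0, so the key equation has no polynomial solution.

No — negative degree bound, so no certificate f.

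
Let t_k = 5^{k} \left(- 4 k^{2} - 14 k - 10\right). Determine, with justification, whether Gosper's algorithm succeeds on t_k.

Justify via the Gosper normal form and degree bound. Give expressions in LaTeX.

Yes. s_k = 5^{k} k \left(- k - 1\right).

The ratio is 5*(2*k**2 + 11*k + 14)/(2*k**2 + 7*k + 5).
Gosper form: A/B · C(k+1)/C(k) with A=5, B=1, C=k**2 + 7*k/2 + 5/2.
Set up (5)·f(k+1) − (1)·f(k) − (k**2 + 7*k/2 + 5/2) = 0.
deg f ≤ 2 (via 0,0,2).
Coefficient equations give f(k) = k*(k + 1)/4.
Then R = B(k−1)f/C = k/(2*(2*k + 5)), so s_k = R(k)·t_k = 5**k*k*(-k - 1).
s_(k+1) − s_k = 2*5**k*(-2*k - 5)*(k + 1) = t_k.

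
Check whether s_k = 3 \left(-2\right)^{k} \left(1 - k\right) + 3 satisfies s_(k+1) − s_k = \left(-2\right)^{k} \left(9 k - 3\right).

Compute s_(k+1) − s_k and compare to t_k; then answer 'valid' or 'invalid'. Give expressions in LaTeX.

Valid: the claim telescopes to t_k.

s_(k+1) = 6*(-2)**k*k + 3
s_(k+1) − s_k = (-2)**k*(9*k - 3)
(s_(k+1) − s_k) − t_k = 0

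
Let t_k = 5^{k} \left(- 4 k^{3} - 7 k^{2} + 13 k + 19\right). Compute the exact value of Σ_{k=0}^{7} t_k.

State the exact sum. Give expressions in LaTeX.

t_(k+1)/t_k = 5*(4*k**3 + 19*k**2 + 13*k - 21)/(4*k**3 + 7*k**2 - 13*k - 19).
Gosper form: A/B · C(k+1)/C(k) with A=5, B=1, C=k**3 + 7*k**2/4 - 13*k/4 - 19/4.
Key eq: (5)·f(k+1) = (1)·f(k) + (k**3 + 7*k**2/4 - 13*k/4 - 19/4).
Degrees (0,0,3) ⇒ d ≤ 3.
Match coefficients ⇒ f(k) = (k**3 - 2*k**2 - 2*k - 1)/4.
So s_k = (B(k−1)f/C)·t_k = ((k**3 - 2*k**2 - 2*k - 1)/(4*k**3 + 7*k**2 - 13*k - 19))·t_k = 5**k*(-k**3 + 2*k**2 + 2*k + 1).
Check: Δs_k = 5**k*(-4*k**3 - 7*k**2 + 13*k + 19). ✓
Sum = s_(8) − s_(0); s_(8) = -143359375, s_(0) = 1 ⇒ -143359376.

Σ = -143359376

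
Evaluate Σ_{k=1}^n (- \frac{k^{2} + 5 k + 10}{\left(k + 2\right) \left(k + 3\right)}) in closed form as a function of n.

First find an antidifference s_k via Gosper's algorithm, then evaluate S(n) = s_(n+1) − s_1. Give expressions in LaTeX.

S(n) = \frac{n \left(- 3 n - 13\right)}{3 \left(n + 3\right)}

r(k) = (k + 2)*(5*k + (k + 1)**2 + 15)/((k + 4)*(k**2 + 5*k + 10)) after simplifying.
Factor: A=k + 2; B=k + 4; C=k**2 + 5*k + 10.
Need (k + 2)·f(k+1) − (k + 3)·f(k) = k**2 + 5*k + 10.
d = 2 from the (1,1,2) case.
Match coefficients ⇒ f(k) = k*(k + 4).
Then R = B(k−1)f/C = k*(k + 3)*(k + 4)/(k**2 + 5*k + 10), so s_k = R(k)·t_k = k*(-k - 4)/(k + 2).
Check: Δs_k = (-k**2 - 5*k - 10)/(k**2 + 5*k + 6). ✓
Evaluate: s_(n+1) = (-n**2 - 6*n - 5)/(n + 3); subtract s_(1) = -5/3 ⇒ S(n) = n*(-3*n - 13)/(3*(n + 3)).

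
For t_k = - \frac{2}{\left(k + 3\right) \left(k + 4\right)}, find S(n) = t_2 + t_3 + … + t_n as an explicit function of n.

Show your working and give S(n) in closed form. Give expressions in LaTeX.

Step 1: r(k) = (k + 3)/(k + 5).
Take A(k)=k + 3, B(k)=k + 5, C(k)=1.
Set up (k + 3)·f(k+1) − (k + 4)·f(k) − (1) = 0.
deg f ≤ 1 (via 1,1,0).
Solve for f: f(k) = k/3 (degree 1 ≤ 1).
So s_k = (B(k−1)f/C)·t_k = (k*(k + 4)/3)·t_k = -2*k/(3*k + 9).
Δs = -2/(k**2 + 7*k + 12), as required.
Σ_(k=2)^n t_k = s_(n+1) − s_(2) = (2*(-n - 1)/(3*(n + 4))) − (-4/15), i.e. 2*(1 - n)/(5*(n + 4)).

S(n) = \frac{2 \left(1 - n\right)}{5 \left(n + 4\right)}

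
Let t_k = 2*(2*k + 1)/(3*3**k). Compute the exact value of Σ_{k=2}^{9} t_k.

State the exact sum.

Σ = 39344/59049

The ratio is (2*k + 3)/(3*(2*k + 1)).
Normal form (A,B,C) = (1/3, 1, k + 1/2).
Solve (1/3)·f(k+1) − (1)·f(k) = k + 1/2.
From deg A=0, deg B=0, deg C=1: d=1.
A polynomial solution: f(k) = -3*(k + 1)/2.
Get s_k = R·t_k = 2*(-k - 1)/3**k with R(k) = B(k−1)f(k)/C(k) = -3*(k + 1)/(2*k + 1).
Verify: 2*(2*k + 1)/(3*3**k) matches t_k.
Σ_(k=2)^(9) t_k = s_(10) − s_(2) = -22/59049 − (-2/3) = 39344/59049.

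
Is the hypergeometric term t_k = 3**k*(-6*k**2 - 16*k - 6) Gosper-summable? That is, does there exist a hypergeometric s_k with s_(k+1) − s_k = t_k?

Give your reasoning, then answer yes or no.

Yes. s_k = 3**k*k*(1 - 3*k).

r(k) = 3*(3*k**2 + 14*k + 14)/(3*k**2 + 8*k + 3) after simplifying.
So A=3 and B=1, with C=k**2 + 8*k/3 + 1.
Need (3)·f(k+1) − (1)·f(k) = k**2 + 8*k/3 + 1.
Degrees (0,0,2) ⇒ d ≤ 2.
A polynomial solution: f(k) = k*(3*k - 1)/6.
Get s_k = R·t_k = 3**k*k*(1 - 3*k) with R(k) = B(k−1)f(k)/C(k) = k*(3*k - 1)/(2*(3*k**2 + 8*k + 3)).
Check: Δs_k = 3**k*(-6*k**2 - 16*k - 6). ✓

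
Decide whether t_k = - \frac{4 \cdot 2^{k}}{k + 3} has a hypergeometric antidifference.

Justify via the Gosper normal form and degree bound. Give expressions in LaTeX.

The ratio is 2*(k + 3)/(k + 4).
Normal form (A,B,C) = (2*k + 6, k + 4, 1).
f must satisfy (2*k + 6)·f(k+1) − (k + 3)·f(k) = 1.
deg f ≤ -1 (via 1,1,0).
deg f ≤ -1 is impossible — no certificate.

No — key equation has no polynomial f.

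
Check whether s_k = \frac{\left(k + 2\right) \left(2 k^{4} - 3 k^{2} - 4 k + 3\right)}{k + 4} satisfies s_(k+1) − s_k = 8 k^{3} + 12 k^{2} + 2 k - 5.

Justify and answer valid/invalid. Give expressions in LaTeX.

s_(k+1) = -(k + 3)*(4*k - 2*(k + 1)**4 + 3*(k + 1)**2 + 1)/(k + 5)
s_(k+1) − s_k = (8*k**5 + 72*k**4 + 182*k**3 + 147*k**2 - 19*k - 54)/(k**2 + 9*k + 20)
(s_(k+1) − s_k) − t_k = 2*(-6*k**4 - 44*k**3 - 53*k**2 - 7*k + 23)/(k**2 + 9*k + 20)

Invalid: residual \frac{2 \left(- 6 k^{4} - 44 k^{3} - 53 k^{2} - 7 k + 23\right)}{k^{2} + 9 k + 20} ≠ 0.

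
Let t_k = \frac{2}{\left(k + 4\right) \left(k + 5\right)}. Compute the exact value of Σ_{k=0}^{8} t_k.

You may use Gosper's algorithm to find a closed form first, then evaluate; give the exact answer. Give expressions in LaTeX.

Σ = 9/26

Step 1: r(k) = (k + 4)/(k + 6).
A = k + 4, B = k + 6, C = 1.
Need (k + 4)·f(k+1) − (k + 5)·f(k) = 1.
d = 1 from the (1,1,0) case.
A polynomial solution: f(k) = k/4.
Then R = B(k−1)f/C = k*(k + 5)/4, so s_k = R(k)·t_k = k/(2*(k + 4)).
Verify: 2/(k**2 + 9*k + 20) matches t_k.
Telescoping: Σ = s_(9) − s_(0) = 9/26 − (0) = 9/26.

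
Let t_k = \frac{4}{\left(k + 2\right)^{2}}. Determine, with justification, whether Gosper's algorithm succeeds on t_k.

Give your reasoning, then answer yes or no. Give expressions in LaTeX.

t_(k+1)/t_k = (k + 2)**2/(k + 3)**2.
A = k**2 + 4*k + 4, B = k**2 + 6*k + 9, C = 1.
Solve (k**2 + 4*k + 4)·f(k+1) − (k**2 + 4*k + 4)·f(k) = 1.
Bound: deg f ≤ 0.
Generic f = c0 gives residual -1; -1 = 0 cannot hold, so t_k is not Gosper-summable.

No; the coefficient equations for f are inconsistent.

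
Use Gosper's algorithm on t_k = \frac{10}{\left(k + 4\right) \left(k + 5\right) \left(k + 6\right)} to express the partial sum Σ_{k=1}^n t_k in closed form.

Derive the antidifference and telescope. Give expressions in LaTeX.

Ratio r(k) = (k + 4)/(k + 7).
Normal form (A,B,C) = (k + 4, k + 7, 1).
Solve (k + 4)·f(k+1) − (k + 6)·f(k) = 1.
Bound: deg f ≤ 2.
Coefficient equations give f(k) = k*(k + 9)/40.
Certificate R = B(k−1)f/C = k*(k + 6)*(k + 9)/40 gives s_k = k*(k + 9)/(4*(k + 4)*(k + 5)).
Check: Δs_k = 10/(k**3 + 15*k**2 + 74*k + 120). ✓
Telescope: S(n) = s_(n+1) − s_(1) = (n**2 + 11*n + 10)/(4*(n**2 + 11*n + 30)) − (1/12) = n*(n + 11)/(6*(n**2 + 11*n + 30)).

S(n) = \frac{n \left(n + 11\right)}{6 \left(n^{2} + 11 n + 30\right)}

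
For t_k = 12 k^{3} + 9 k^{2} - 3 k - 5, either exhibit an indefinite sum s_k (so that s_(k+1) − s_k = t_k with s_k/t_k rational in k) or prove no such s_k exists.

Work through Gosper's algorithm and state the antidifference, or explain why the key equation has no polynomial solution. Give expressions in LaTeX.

s_k = k \left(3 k^{3} - 3 k^{2} - 3 k - 2\right)

t_(k+1)/t_k = (12*k**3 + 45*k**2 + 51*k + 13)/(12*k**3 + 9*k**2 - 3*k - 5).
A = 1, B = 1, C = k**3 + 3*k**2/4 - k/4 - 5/12.
Solve (1)·f(k+1) − (1)·f(k) = k**3 + 3*k**2/4 - k/4 - 5/12.
From deg A=0, deg B=0, deg C=3: d=4.
A polynomial solution: f(k) = k*(3*k**3 - 3*k**2 - 3*k - 2)/12.
Then R = B(k−1)f/C = k*(3*k**3 - 3*k**2 - 3*k - 2)/(12*k**3 + 9*k**2 - 3*k - 5), so s_k = R(k)·t_k = k*(3*k**3 - 3*k**2 - 3*k - 2).
Δs = 12*k**3 + 9*k**2 - 3*k - 5, as required.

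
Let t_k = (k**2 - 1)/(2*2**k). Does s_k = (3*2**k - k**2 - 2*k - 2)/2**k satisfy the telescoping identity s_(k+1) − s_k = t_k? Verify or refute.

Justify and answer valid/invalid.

valid; difference matches t_k

s_(k+1) = (6*2**k - k**2 - 4*k - 5)/(2*2**k)
s_(k+1) − s_k = (k**2 - 1)/(2*2**k)
(s_(k+1) − s_k) − t_k = 0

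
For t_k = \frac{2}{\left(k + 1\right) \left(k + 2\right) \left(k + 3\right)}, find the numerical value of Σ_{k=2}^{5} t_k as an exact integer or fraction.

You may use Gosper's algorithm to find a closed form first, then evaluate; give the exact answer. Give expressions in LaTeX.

r(k) = (k + 1)/(k + 4) after simplifying.
A = k + 1, B = k + 4, C = 1.
f must satisfy (k + 1)·f(k+1) − (k + 3)·f(k) = 1.
From deg A=1, deg B=1, deg C=0: d=2.
Match coefficients ⇒ f(k) = k*(k + 3)/4.
Certificate R = B(k−1)f/C = k*(k + 3)**2/4 gives s_k = k*(k + 3)/(2*(k + 1)*(k + 2)).
s_(k+1) − s_k = 2/(k**3 + 6*k**2 + 11*k + 6) = t_k.
Evaluate s at k=6 and k=2: 27/56 and 5/12; difference 11/168.

Σ = 11/168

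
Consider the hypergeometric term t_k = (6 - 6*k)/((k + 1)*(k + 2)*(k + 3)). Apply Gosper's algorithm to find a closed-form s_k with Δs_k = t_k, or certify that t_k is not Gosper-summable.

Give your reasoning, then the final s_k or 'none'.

Ratio r(k) = k*(k + 1)/((k - 1)*(k + 4)).
A = k + 1, B = k + 4, C = k - 1.
f must satisfy (k + 1)·f(k+1) − (k + 3)·f(k) = k - 1.
From deg A=1, deg B=1, deg C=1: d=2.
Match coefficients ⇒ f(k) = -k.
So s_k = (B(k−1)f/C)·t_k = (-k*(k + 3)/(k - 1))·t_k = 6*k/((k + 1)*(k + 2)).
Δs = 6*(1 - k)/(k**3 + 6*k**2 + 11*k + 6), as required.

s_k = 6*k/((k + 1)*(k + 2))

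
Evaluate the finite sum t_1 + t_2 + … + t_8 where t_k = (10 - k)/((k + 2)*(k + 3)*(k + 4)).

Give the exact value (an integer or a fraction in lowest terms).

Σ = 19/66

Step 1: r(k) = (k - 9)*(k + 2)/((k - 10)*(k + 5)).
A = k + 2, B = k + 5, C = k - 10.
f must satisfy (k + 2)·f(k+1) − (k + 4)·f(k) = k - 10.
Degrees (1,1,1) ⇒ d ≤ 2.
A polynomial solution: f(k) = -k*(2*k + 13)/3.
Then R = B(k−1)f/C = -k*(k + 4)*(2*k + 13)/(3*(k - 10)), so s_k = R(k)·t_k = k*(2*k + 13)/(3*(k + 2)*(k + 3)).
s_(k+1) − s_k = (10 - k)/(k**3 + 9*k**2 + 26*k + 24) = t_k.
Sum = s_(9) − s_(1); s_(9) = 31/44, s_(1) = 5/12 ⇒ 19/66.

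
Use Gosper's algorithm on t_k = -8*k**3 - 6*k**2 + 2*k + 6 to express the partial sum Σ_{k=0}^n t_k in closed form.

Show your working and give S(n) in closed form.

Step 1: r(k) = (4*k**3 + 15*k**2 + 17*k + 3)/(4*k**3 + 3*k**2 - k - 3).
A = 1, B = 1, C = k**3 + 3*k**2/4 - k/4 - 3/4.
Set up (1)·f(k+1) − (1)·f(k) − (k**3 + 3*k**2/4 - k/4 - 3/4) = 0.
Degrees (0,0,3) ⇒ d ≤ 4.
Match coefficients ⇒ f(k) = k*(k - 2)*(k**2 + k + 1)/4.
Certificate R = B(k−1)f/C = k*(k - 2)*(k**2 + k + 1)/(4*k**3 + 3*k**2 - k - 3) gives s_k = 2*k*(-k**3 + k**2 + k + 2).
Verify: -8*k**3 - 6*k**2 + 2*k + 6 matches t_k.
Σ_(k=0)^n t_k = s_(n+1) − s_(0) = (-2*n**4 - 6*n**3 - 4*n**2 + 6*n + 6) − (0), i.e. -2*n**4 - 6*n**3 - 4*n**2 + 6*n + 6.

S(n) = -2*n**4 - 6*n**3 - 4*n**2 + 6*n + 6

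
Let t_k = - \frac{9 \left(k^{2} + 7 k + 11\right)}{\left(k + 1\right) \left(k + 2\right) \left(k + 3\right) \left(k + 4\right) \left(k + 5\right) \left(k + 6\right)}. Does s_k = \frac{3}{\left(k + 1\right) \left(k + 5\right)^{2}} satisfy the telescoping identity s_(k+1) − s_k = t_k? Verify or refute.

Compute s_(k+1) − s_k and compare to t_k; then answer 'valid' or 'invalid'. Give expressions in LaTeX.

s_(k+1) = 3/((k + 2)*(k + 6)**2)
s_(k+1) − s_k = 3/((k + 2)*(k + 6)**2) - 3/((k + 1)*(k + 5)**2)
(s_(k+1) − s_k) − t_k = 6*(4*k**3 + 48*k**2 + 182*k + 213)/(k**8 + 32*k**7 + 436*k**6 + 3290*k**5 + 14959*k**4 + 41678*k**3 + 68844*k**2 + 60840*k + 21600)

Invalid: residual \frac{6 \left(4 k^{3} + 48 k^{2} + 182 k + 213\right)}{k^{8} + 32 k^{7} + 436 k^{6} + 3290 k^{5} + 14959 k^{4} + 41678 k^{3} + 68844 k^{2} + 60840 k + 21600} ≠ 0.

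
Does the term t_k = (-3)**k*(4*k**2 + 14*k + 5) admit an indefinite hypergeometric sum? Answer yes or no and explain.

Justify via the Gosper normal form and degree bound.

Ratio r(k) = 3*(-4*k**2 - 22*k - 23)/(4*k**2 + 14*k + 5).
So A=-3 and B=1, with C=k**2 + 7*k/2 + 5/4.
Solve (-3)·f(k+1) − (1)·f(k) = k**2 + 7*k/2 + 5/4.
deg f ≤ 2 (via 0,0,2).
Solve for f: f(k) = -(k**2 + 2*k - 1)/4 (degree 2 ≤ 2).
So s_k = (B(k−1)f/C)·t_k = (-(k**2 + 2*k - 1)/(4*k**2 + 14*k + 5))·t_k = (-3)**k*(-k**2 - 2*k + 1).
Verify: (-3)**k*(4*k**2 + 14*k + 5) matches t_k.

Yes. s_k = (-3)**k*(-k**2 - 2*k + 1).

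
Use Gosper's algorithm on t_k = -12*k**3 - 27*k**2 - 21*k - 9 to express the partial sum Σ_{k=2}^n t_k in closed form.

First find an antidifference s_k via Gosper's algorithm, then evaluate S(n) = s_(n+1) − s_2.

r(k) = (4*k**3 + 21*k**2 + 37*k + 23)/(4*k**3 + 9*k**2 + 7*k + 3) after simplifying.
Factor: A=1; B=1; C=k**3 + 9*k**2/4 + 7*k/4 + 3/4.
Key eq: (1)·f(k+1) = (1)·f(k) + (k**3 + 9*k**2/4 + 7*k/4 + 3/4).
deg f ≤ 4 (via 0,0,3).
Solve for f: f(k) = k*(k**3 + k**2 + 1)/4 (degree 4 ≤ 4).
So s_k = (B(k−1)f/C)·t_k = (k*(k**3 + k**2 + 1)/(4*k**3 + 9*k**2 + 7*k + 3))·t_k = 3*k*(-k**3 - k**2 - 1).
Δs = -12*k**3 - 27*k**2 - 21*k - 9, as required.
Evaluate: s_(n+1) = -3*n**4 - 15*n**3 - 27*n**2 - 24*n - 9; subtract s_(2) = -78 ⇒ S(n) = -3*n**4 - 15*n**3 - 27*n**2 - 24*n + 69.

S(n) = -3*n**4 - 15*n**3 - 27*n**2 - 24*n + 69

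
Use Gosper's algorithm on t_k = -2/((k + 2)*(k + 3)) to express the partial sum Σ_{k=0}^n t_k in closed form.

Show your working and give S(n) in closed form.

Compute t_(k+1)/t_k: get (k + 2)/(k + 4).
Take A(k)=k + 2, B(k)=k + 4, C(k)=1.
Need (k + 2)·f(k+1) − (k + 3)·f(k) = 1.
Bound: deg f ≤ 1.
Match coefficients ⇒ f(k) = k/2.
Certificate R = B(k−1)f/C = k*(k + 3)/2 gives s_k = -k/(k + 2).
s_(k+1) − s_k = -2/(k**2 + 5*k + 6) = t_k.
Evaluate: s_(n+1) = (-n - 1)/(n + 3); subtract s_(0) = 0 ⇒ S(n) = (-n - 1)/(n + 3).

S(n) = (-n - 1)/(n + 3)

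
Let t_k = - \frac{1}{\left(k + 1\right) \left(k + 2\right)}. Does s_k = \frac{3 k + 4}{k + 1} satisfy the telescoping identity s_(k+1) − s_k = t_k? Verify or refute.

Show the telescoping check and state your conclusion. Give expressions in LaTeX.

s_(k+1) = (3*k + 7)/(k + 2)
s_(k+1) − s_k = -1/(k**2 + 3*k + 2)
(s_(k+1) − s_k) − t_k = 0

Valid: the claim telescopes to t_k.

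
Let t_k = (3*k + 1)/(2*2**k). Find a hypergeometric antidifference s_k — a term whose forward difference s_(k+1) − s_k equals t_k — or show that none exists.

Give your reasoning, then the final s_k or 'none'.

r(k) = (3*k + 4)/(2*(3*k + 1)) after simplifying.
A = 1/2, B = 1, C = k + 1/3.
f must satisfy (1/2)·f(k+1) − (1)·f(k) = k + 1/3.
d = 1 from the (0,0,1) case.
Coefficient equations give f(k) = -2*(3*k + 4)/3.
Certificate R = B(k−1)f/C = -2*(3*k + 4)/(3*k + 1) gives s_k = (-3*k - 4)/2**k.
s_(k+1) − s_k = (3*k + 1)/(2*2**k) = t_k.

s_k = (-3*k - 4)/2**k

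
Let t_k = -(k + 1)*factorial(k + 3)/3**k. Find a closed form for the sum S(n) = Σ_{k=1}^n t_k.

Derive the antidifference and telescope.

r(k) = (k + 2)*(k + 4)/(3*(k + 1)) after simplifying.
Factor: A=k/3 + 4/3; B=1; C=k + 1.
f must satisfy (k/3 + 4/3)·f(k+1) − (1)·f(k) = k + 1.
Degrees (1,0,1) ⇒ d ≤ 0.
A polynomial solution: f(k) = 3.
So s_k = (B(k−1)f/C)·t_k = (3/(k + 1))·t_k = -3**(1 - k)*factorial(k + 3).
Δs = -(k + 1)*factorial(k + 3)/3**k, as required.
s_(n+1) = -factorial(n + 4)/3**n and s_(1) = -24, so S(n) = 24 - factorial(n + 4)/3**n.

S(n) = 24 - factorial(n + 4)/3**n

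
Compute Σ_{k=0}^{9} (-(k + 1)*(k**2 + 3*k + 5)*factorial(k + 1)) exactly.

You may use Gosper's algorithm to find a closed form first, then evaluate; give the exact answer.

Step 1: r(k) = (k + 2)**2*(3*k + (k + 1)**2 + 8)/((k + 1)*(k**2 + 3*k + 5)).
Normal form (A,B,C) = (k + 2, 1, k**3 + 4*k**2 + 8*k + 5).
Set up (k + 2)·f(k+1) − (1)·f(k) − (k**3 + 4*k**2 + 8*k + 5) = 0.
deg f ≤ 2 (via 1,0,3).
Match coefficients ⇒ f(k) = k**2 + k + 1.
Certificate R = B(k−1)f/C = (k**2 + k + 1)/((k + 1)*(k**2 + 3*k + 5)) gives s_k = -(k**2 + k + 1)*factorial(k + 1).
s_(k+1) − s_k = -(k + 1)*(k**2 + 3*k + 5)*factorial(k + 1) = t_k.
Telescoping: Σ = s_(10) − s_(0) = -4430764800 − (-1) = -4430764799.

Σ = -4430764799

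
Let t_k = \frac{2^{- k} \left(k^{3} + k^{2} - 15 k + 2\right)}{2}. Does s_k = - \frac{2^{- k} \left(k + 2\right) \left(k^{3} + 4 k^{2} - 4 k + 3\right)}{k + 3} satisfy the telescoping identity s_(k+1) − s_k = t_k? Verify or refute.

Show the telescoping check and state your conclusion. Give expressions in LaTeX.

s_(k+1) = (k + 3)*(4*k - (k + 1)**3 - 4*(k + 1)**2 + 1)/(2*2**k*(k + 4))
s_(k+1) − s_k = (k**5 + 7*k**4 - 2*k**3 - 87*k**2 - 115*k + 12)/(2*2**k*(k**2 + 7*k + 12))
(s_(k+1) − s_k) − t_k = (-k**4 - 6*k**3 + 4*k**2 + 51*k - 12)/(2*2**k*(k**2 + 7*k + 12))

Invalid: residual \frac{2^{- k} \left(- k^{4} - 6 k^{3} + 4 k^{2} + 51 k - 12\right)}{2 \left(k^{2} + 7 k + 12\right)} ≠ 0.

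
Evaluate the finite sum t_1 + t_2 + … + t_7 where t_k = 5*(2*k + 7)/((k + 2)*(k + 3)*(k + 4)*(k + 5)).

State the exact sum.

Σ = 7/24

t_(k+1)/t_k = (k + 2)*(2*k + 9)/((k + 6)*(2*k + 7)).
Factor: A=k + 2; B=k + 6; C=k + 7/2.
f must satisfy (k + 2)·f(k+1) − (k + 5)·f(k) = k + 7/2.
Bound: deg f ≤ 3.
Match coefficients ⇒ f(k) = k*(k + 3)*(k + 6)/16.
So s_k = (B(k−1)f/C)·t_k = (k*(k + 3)*(k + 5)*(k + 6)/(8*(2*k + 7)))·t_k = 5*k*(k + 6)/(8*(k**2 + 6*k + 8)).
s_(k+1) − s_k = 5*(2*k + 7)/(k**4 + 14*k**3 + 71*k**2 + 154*k + 120) = t_k.
Sum = s_(8) − s_(1); s_(8) = 7/12, s_(1) = 7/24 ⇒ 7/24.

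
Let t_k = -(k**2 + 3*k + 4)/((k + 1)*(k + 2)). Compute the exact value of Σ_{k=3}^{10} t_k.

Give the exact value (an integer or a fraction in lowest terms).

Σ = -25/3

Step 1: r(k) = (k + 1)*(3*k + (k + 1)**2 + 7)/((k + 3)*(k**2 + 3*k + 4)).
So A=k + 1 and B=k + 3, with C=k**2 + 3*k + 4.
Need (k + 1)·f(k+1) − (k + 2)·f(k) = k**2 + 3*k + 4.
From deg A=1, deg B=1, deg C=2: d=2.
Solving with deg f ≤ 2: f(k) = k*(k + 3).
Then R = B(k−1)f/C = k*(k + 2)*(k + 3)/(k**2 + 3*k + 4), so s_k = R(k)·t_k = k*(-k - 3)/(k + 1).
Check: Δs_k = (-k**2 - 3*k - 4)/(k**2 + 3*k + 2). ✓
Sum = s_(11) − s_(3); s_(11) = -77/6, s_(3) = -9/2 ⇒ -25/3.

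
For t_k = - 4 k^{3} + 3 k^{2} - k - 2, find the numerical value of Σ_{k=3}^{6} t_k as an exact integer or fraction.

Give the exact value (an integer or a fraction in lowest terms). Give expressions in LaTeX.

t_(k+1)/t_k = (4*k**3 + 9*k**2 + 7*k + 4)/(4*k**3 - 3*k**2 + k + 2).
Normal form (A,B,C) = (1, 1, k**3 - 3*k**2/4 + k/4 + 1/2).
f must satisfy (1)·f(k+1) − (1)·f(k) = k**3 - 3*k**2/4 + k/4 + 1/2.
Bound: deg f ≤ 4.
Solve for f: f(k) = k*(k**3 - 3*k**2 + 3*k + 1)/4 (degree 4 ≤ 4).
Certificate R = B(k−1)f/C = k*(k**3 - 3*k**2 + 3*k + 1)/(4*k**3 - 3*k**2 + k + 2) gives s_k = k*(-k**3 + 3*k**2 - 3*k - 1).
s_(k+1) − s_k = -4*k**3 + 3*k**2 - k - 2 = t_k.
Evaluate s at k=7 and k=3: -1526 and -30; difference -1496.

Σ = -1496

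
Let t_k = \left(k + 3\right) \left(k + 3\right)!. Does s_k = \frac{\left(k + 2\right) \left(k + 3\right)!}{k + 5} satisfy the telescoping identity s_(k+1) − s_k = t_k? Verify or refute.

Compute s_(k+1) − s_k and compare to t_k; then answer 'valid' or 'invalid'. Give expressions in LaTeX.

Invalid: residual - \frac{3 \left(k^{2} + 8 k + 14\right) \left(k + 3\right)!}{\left(k + 5\right) \left(k + 6\right)} ≠ 0.

s_(k+1) = (k + 3)*factorial(k + 4)/(k + 6)
s_(k+1) − s_k = (k**3 + 11*k**2 + 39*k + 48)*factorial(k + 3)/((k + 5)*(k + 6))
(s_(k+1) − s_k) − t_k = -3*(k**2 + 8*k + 14)*factorial(k + 3)/((k + 5)*(k + 6))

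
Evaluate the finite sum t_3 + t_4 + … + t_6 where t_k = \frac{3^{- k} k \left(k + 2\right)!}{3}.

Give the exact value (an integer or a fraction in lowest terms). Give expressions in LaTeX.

Σ = 4360/27

Compute t_(k+1)/t_k: get (k + 1)*(k + 3)/(3*k).
Gosper form: A/B · C(k+1)/C(k) with A=k/3 + 1, B=1, C=k.
Need (k/3 + 1)·f(k+1) − (1)·f(k) = k.
From deg A=1, deg B=0, deg C=1: d=0.
Solve for f: f(k) = 3 (degree 0 ≤ 0).
Get s_k = R·t_k = factorial(k + 2)/3**k with R(k) = B(k−1)f(k)/C(k) = 3/k.
Verify: k*factorial(k + 2)/(3*3**k) matches t_k.
Sum = s_(7) − s_(3); s_(7) = 4480/27, s_(3) = 40/9 ⇒ 4360/27.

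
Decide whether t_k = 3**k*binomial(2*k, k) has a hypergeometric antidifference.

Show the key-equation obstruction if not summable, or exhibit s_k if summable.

No — negative degree bound, so no certificate f.

Step 1: r(k) = 6*(2*k + 1)/(k + 1).
Factor: A=12*k + 6; B=k + 1; C=1.
Set up (12*k + 6)·f(k+1) − (k)·f(k) − (1) = 0.
deg f ≤ -1 (via 1,1,0).
Bound -1 < 0, so the key equation has no polynomial solution.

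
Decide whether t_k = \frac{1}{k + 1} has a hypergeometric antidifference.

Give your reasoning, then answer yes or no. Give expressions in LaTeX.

No; the coefficient equations for f are inconsistent.

Step 1: r(k) = (k + 1)/(k + 2).
A = k + 1, B = k + 2, C = 1.
Key eq: (k + 1)·f(k+1) = (k + 1)·f(k) + (1).
Bound: deg f ≤ 0.
Put f(k) = c0: A·f(k+1) − B(k−1)·f(k) − C = -1; need -1 = 0 — inconsistent ⇒ no f, not summable.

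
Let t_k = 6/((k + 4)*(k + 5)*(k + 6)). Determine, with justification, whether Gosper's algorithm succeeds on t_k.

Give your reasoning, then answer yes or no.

Yes. s_k = 3*k*(k + 9)/(20*(k + 4)*(k + 5)).

Compute t_(k+1)/t_k: get (k + 4)/(k + 7).
Factor: A=k + 4; B=k + 7; C=1.
Set up (k + 4)·f(k+1) − (k + 6)·f(k) − (1) = 0.
deg f ≤ 2 (via 1,1,0).
Coefficient equations give f(k) = k*(k + 9)/40.
R(k) = B(k−1)·f(k)/C(k) = k*(k + 6)*(k + 9)/40; s_k = R·t_k = 3*k*(k + 9)/(20*(k + 4)*(k + 5)).
Check: Δs_k = 6/(k**3 + 15*k**2 + 74*k + 120). ✓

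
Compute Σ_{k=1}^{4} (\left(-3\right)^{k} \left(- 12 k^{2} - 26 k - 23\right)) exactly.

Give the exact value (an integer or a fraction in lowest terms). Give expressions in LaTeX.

Σ = -21120

Step 1: r(k) = 3*(-12*k**2 - 50*k - 61)/(12*k**2 + 26*k + 23).
So A=-3 and B=1, with C=k**2 + 13*k/6 + 23/12.
Solve (-3)·f(k+1) − (1)·f(k) = k**2 + 13*k/6 + 23/12.
From deg A=0, deg B=0, deg C=2: d=2.
A polynomial solution: f(k) = -(3*k**2 + 2*k + 2)/12.
Get s_k = R·t_k = (-3)**k*(3*k**2 + 2*k + 2) with R(k) = B(k−1)f(k)/C(k) = -(3*k**2 + 2*k + 2)/(12*k**2 + 26*k + 23).
Δs = (-3)**k*(-12*k**2 - 26*k - 23), as required.
Sum = s_(5) − s_(1); s_(5) = -21141, s_(1) = -21 ⇒ -21120.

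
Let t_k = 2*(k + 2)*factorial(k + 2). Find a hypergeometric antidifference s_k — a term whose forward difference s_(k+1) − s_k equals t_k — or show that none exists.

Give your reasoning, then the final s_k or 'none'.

s_k = 2*factorial(k + 2)

The ratio is (k + 3)**2/(k + 2).
Normal form (A,B,C) = (k + 3, 1, k + 2).
f must satisfy (k + 3)·f(k+1) − (1)·f(k) = k + 2.
Bound: deg f ≤ 0.
Match coefficients ⇒ f(k) = 1.
R(k) = B(k−1)·f(k)/C(k) = 1/(k + 2); s_k = R·t_k = 2*factorial(k + 2).
Check: Δs_k = 2*(k + 2)*factorial(k + 2). ✓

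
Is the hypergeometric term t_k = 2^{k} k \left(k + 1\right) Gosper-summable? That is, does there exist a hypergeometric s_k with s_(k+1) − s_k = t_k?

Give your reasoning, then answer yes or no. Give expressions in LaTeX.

Yes. s_k = 2^{k} \left(k^{2} - 3 k + 4\right).

Ratio r(k) = 2 + 4/k.
Gosper form: A/B · C(k+1)/C(k) with A=2, B=1, C=k**2 + k.
f must satisfy (2)·f(k+1) − (1)·f(k) = k**2 + k.
Bound: deg f ≤ 2.
Coefficient equations give f(k) = k**2 - 3*k + 4.
Certificate R = B(k−1)f/C = (k**2 - 3*k + 4)/(k*(k + 1)) gives s_k = 2**k*(k**2 - 3*k + 4).
Verify: 2**k*k*(k + 1) matches t_k.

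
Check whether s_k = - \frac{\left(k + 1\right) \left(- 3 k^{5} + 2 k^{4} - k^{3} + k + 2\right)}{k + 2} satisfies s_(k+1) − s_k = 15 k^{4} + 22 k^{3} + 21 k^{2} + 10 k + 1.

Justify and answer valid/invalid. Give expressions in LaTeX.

Invalid: residual \frac{2 \left(- 6 k^{5} - 27 k^{4} - 32 k^{3} - 26 k^{2} - 11 k - 2\right)}{k^{2} + 5 k + 6} ≠ 0.

s_(k+1) = -(k + 2)*(k - 3*(k + 1)**5 + 2*(k + 1)**4 - (k + 1)**3 + 3)/(k + 3)
s_(k+1) − s_k = (15*k**6 + 85*k**5 + 167*k**4 + 183*k**3 + 125*k**2 + 43*k + 2)/(k**2 + 5*k + 6)
(s_(k+1) − s_k) − t_k = 2*(-6*k**5 - 27*k**4 - 32*k**3 - 26*k**2 - 11*k - 2)/(k**2 + 5*k + 6)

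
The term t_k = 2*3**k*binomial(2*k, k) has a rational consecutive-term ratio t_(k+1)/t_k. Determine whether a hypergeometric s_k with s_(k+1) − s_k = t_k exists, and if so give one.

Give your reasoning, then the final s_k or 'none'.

The ratio is 6*(2*k + 1)/(k + 1).
Normal form (A,B,C) = (12*k + 6, k + 1, 1).
Set up (12*k + 6)·f(k+1) − (k)·f(k) − (1) = 0.
deg f ≤ -1 (via 1,1,0).
deg f ≤ -1 is impossible — no certificate.

not Gosper-summable; s_k does not exist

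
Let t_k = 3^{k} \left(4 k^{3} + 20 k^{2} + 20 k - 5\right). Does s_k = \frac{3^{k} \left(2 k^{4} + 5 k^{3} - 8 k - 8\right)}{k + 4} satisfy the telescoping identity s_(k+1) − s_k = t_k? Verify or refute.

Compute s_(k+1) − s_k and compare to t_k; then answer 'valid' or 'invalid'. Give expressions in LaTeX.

s_(k+1) = 3**(k + 1)*(-8*k + 2*(k + 1)**4 + 5*(k + 1)**3 - 16)/(k + 5)
s_(k+1) − s_k = 3**k*(4*k**5 + 48*k**4 + 212*k**3 + 377*k**2 + 201*k - 68)/(k**2 + 9*k + 20)
(s_(k+1) − s_k) − t_k = 3**k*(-8*k**4 - 68*k**3 - 198*k**2 - 154*k + 32)/(k**2 + 9*k + 20)

Invalid: residual \frac{3^{k} \left(- 8 k^{4} - 68 k^{3} - 198 k^{2} - 154 k + 32\right)}{k^{2} + 9 k + 20} ≠ 0.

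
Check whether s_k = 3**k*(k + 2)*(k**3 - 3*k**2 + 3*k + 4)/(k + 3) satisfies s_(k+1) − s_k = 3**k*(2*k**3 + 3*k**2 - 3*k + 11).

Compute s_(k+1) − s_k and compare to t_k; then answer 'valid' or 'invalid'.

s_(k+1) = 3**(k + 1)*(k**4 + 3*k**3 + 5*k + 15)/(k + 4)
s_(k+1) − s_k = 3**k*(2*k**5 + 15*k**4 + 34*k**3 + 17*k**2 + 42*k + 103)/(k**2 + 7*k + 12)
(s_(k+1) − s_k) − t_k = 3**k*(-2*k**4 - 8*k**3 - 9*k**2 + k - 29)/(k**2 + 7*k + 12)

Invalid: residual 3**k*(-2*k**4 - 8*k**3 - 9*k**2 + k - 29)/(k**2 + 7*k + 12) ≠ 0.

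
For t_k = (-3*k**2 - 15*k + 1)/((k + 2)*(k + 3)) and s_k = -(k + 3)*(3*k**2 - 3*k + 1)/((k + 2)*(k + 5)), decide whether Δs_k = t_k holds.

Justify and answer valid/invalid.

s_(k+1) = (k + 4)*(3*k - 3*(k + 1)**2 + 2)/((k + 3)*(k + 6))
s_(k+1) − s_k = (-3*k**4 - 48*k**3 - 206*k**2 - 275*k + 14)/(k**4 + 16*k**3 + 91*k**2 + 216*k + 180)
(s_(k+1) − s_k) − t_k = 4*(12*k**2 + 41*k - 4)/(k**4 + 16*k**3 + 91*k**2 + 216*k + 180)

Invalid: residual 4*(12*k**2 + 41*k - 4)/(k**4 + 16*k**3 + 91*k**2 + 216*k + 180) ≠ 0.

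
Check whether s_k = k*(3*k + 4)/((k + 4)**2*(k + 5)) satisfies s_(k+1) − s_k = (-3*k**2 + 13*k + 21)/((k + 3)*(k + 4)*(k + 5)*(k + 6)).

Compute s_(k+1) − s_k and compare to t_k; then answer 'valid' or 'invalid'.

Invalid: residual (6*k**3 + 21*k**2 - 49*k - 84)/(k**6 + 27*k**5 + 301*k**4 + 1773*k**3 + 5818*k**2 + 10080*k + 7200) ≠ 0.

s_(k+1) = (k + 1)*(3*k + 7)/((k + 5)**2*(k + 6))
s_(k+1) − s_k = (-3*k**3 + k**2 + 96*k + 112)/(k**5 + 24*k**4 + 229*k**3 + 1086*k**2 + 2560*k + 2400)
(s_(k+1) − s_k) − t_k = (6*k**3 + 21*k**2 - 49*k - 84)/(k**6 + 27*k**5 + 301*k**4 + 1773*k**3 + 5818*k**2 + 10080*k + 7200)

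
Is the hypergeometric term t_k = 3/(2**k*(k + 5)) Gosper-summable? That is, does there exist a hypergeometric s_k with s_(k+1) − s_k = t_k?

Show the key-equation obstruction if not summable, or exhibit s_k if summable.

No. Not Gosper-summable.

Step 1: r(k) = (k + 5)/(2*(k + 6)).
So A=k/2 + 5/2 and B=k + 6, with C=1.
f must satisfy (k/2 + 5/2)·f(k+1) − (k + 5)·f(k) = 1.
Bound: deg f ≤ -1.
d = -1 < 0 ⇒ no nonzero polynomial f; not summable.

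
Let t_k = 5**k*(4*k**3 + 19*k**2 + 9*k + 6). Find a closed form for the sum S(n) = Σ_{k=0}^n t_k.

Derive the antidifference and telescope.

Step 1: r(k) = 5*(4*k**3 + 31*k**2 + 59*k + 38)/(4*k**3 + 19*k**2 + 9*k + 6).
Factor: A=5; B=1; C=k**3 + 19*k**2/4 + 9*k/4 + 3/2.
Need (5)·f(k+1) − (1)·f(k) = k**3 + 19*k**2/4 + 9*k/4 + 3/2.
d = 3 from the (0,0,3) case.
Match coefficients ⇒ f(k) = (k**3 + k**2 - 4*k + 4)/4.
R(k) = B(k−1)·f(k)/C(k) = (k**3 + k**2 - 4*k + 4)/(4*k**3 + 19*k**2 + 9*k + 6); s_k = R·t_k = 5**k*(k**3 + k**2 - 4*k + 4).
Check: Δs_k = 5**k*(4*k**3 + 19*k**2 + 9*k + 6). ✓
Telescope: S(n) = s_(n+1) − s_(0) = 5**(n + 1)*(n**3 + 4*n**2 + n + 2) − (4) = 5*5**n*n**3 + 20*5**n*n**2 + 5*5**n*n + 10*5**n - 4.

S(n) = 5*5**n*n**3 + 20*5**n*n**2 + 5*5**n*n + 10*5**n - 4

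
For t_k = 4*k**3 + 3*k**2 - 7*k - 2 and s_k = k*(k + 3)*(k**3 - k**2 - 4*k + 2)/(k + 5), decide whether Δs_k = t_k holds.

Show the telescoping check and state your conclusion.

Invalid: residual 2*(-3*k**4 - 24*k**3 - 12*k**2 + 39*k + 10)/(k**2 + 11*k + 30) ≠ 0.

s_(k+1) = -(k + 1)*(k + 4)*(4*k - (k + 1)**3 + (k + 1)**2 + 2)/(k + 6)
s_(k+1) − s_k = (4*k**5 + 41*k**4 + 98*k**3 - 13*k**2 - 154*k - 40)/(k**2 + 11*k + 30)
(s_(k+1) − s_k) − t_k = 2*(-3*k**4 - 24*k**3 - 12*k**2 + 39*k + 10)/(k**2 + 11*k + 30)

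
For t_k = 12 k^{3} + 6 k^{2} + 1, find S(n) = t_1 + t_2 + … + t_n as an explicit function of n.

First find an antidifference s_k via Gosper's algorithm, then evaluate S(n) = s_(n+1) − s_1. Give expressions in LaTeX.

S(n) = n \left(3 n^{3} + 8 n^{2} + 6 n + 2\right)

t_(k+1)/t_k = (12*(k + 1)**3 + 6*(k + 1)**2 + 1)/(12*k**3 + 6*k**2 + 1).
Gosper form: A/B · C(k+1)/C(k) with A=1, B=1, C=k**3 + k**2/2 + 1/12.
Need (1)·f(k+1) − (1)·f(k) = k**3 + k**2/2 + 1/12.
d = 4 from the (0,0,3) case.
Coefficient equations give f(k) = k*(3*k**3 - 4*k**2 + 2)/12.
R(k) = B(k−1)·f(k)/C(k) = k*(3*k**3 - 4*k**2 + 2)/(12*k**3 + 6*k**2 + 1); s_k = R·t_k = k*(3*k**3 - 4*k**2 + 2).
Check: Δs_k = 12*k**3 + 6*k**2 + 1. ✓
s_(n+1) = 3*n**4 + 8*n**3 + 6*n**2 + 2*n + 1 and s_(1) = 1, so S(n) = n*(3*n**3 + 8*n**2 + 6*n + 2).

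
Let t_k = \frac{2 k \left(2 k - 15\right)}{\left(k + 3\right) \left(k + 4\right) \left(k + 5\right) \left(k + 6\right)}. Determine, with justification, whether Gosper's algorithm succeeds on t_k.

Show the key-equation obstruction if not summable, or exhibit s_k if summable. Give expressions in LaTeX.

Yes. s_k = \frac{k \left(k^{2} - 68 k + 67\right)}{20 \left(k + 3\right) \left(k + 4\right) \left(k + 5\right)}.

r(k) = (k + 1)*(k + 3)*(2*k - 13)/(k*(k + 7)*(2*k - 15)) after simplifying.
Take A(k)=k + 3, B(k)=k + 7, C(k)=k**2 - 15*k/2.
Solve (k + 3)·f(k+1) − (k + 6)·f(k) = k**2 - 15*k/2.
From deg A=1, deg B=1, deg C=2: d=3.
Coefficient equations give f(k) = k*(k - 67)*(k - 1)/80.
So s_k = (B(k−1)f/C)·t_k = ((k - 67)*(k - 1)*(k + 6)/(40*(2*k - 15)))·t_k = k*(k**2 - 68*k + 67)/(20*(k + 3)*(k + 4)*(k + 5)).
Δs = 2*k*(2*k - 15)/(k**4 + 18*k**3 + 119*k**2 + 342*k + 360), as required.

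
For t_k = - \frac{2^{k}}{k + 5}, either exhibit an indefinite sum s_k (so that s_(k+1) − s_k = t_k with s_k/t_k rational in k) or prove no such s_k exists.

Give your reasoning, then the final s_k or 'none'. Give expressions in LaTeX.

Step 1: r(k) = 2*(k + 5)/(k + 6).
So A=2*k + 10 and B=k + 6, with C=1.
Set up (2*k + 10)·f(k+1) − (k + 5)·f(k) − (1) = 0.
deg f ≤ -1 (via 1,1,0).
deg f ≤ -1 is impossible — no certificate.

not Gosper-summable; s_k does not exist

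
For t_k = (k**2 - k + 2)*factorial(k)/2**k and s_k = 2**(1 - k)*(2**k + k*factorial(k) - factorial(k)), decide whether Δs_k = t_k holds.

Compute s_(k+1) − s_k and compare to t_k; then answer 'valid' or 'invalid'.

valid (s_(k+1) − s_k reduces to t_k)

s_(k+1) = (2**(k + 1) + k**2*factorial(k) + k*factorial(k))/2**k
s_(k+1) − s_k = (k**2 - k + 2)*factorial(k)/2**k
(s_(k+1) − s_k) − t_k = 0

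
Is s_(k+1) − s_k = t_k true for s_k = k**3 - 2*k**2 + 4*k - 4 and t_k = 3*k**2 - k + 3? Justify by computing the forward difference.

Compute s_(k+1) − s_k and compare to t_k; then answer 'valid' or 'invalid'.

s_(k+1) = k**3 + k**2 + 3*k - 1
s_(k+1) − s_k = 3*k**2 - k + 3
(s_(k+1) − s_k) − t_k = 0

valid; difference matches t_k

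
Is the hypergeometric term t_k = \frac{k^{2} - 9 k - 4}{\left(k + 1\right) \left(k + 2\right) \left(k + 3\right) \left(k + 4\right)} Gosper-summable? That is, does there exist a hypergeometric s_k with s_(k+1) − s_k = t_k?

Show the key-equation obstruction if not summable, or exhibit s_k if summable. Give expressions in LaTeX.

Yes. s_k = \frac{k \left(- k^{2} - 9 k - 2\right)}{3 \left(k + 1\right) \left(k + 2\right) \left(k + 3\right)}.

Ratio r(k) = (k + 1)*(9*k - (k + 1)**2 + 13)/((k + 5)*(-k**2 + 9*k + 4)).
Take A(k)=k + 1, B(k)=k + 5, C(k)=k**2 - 9*k - 4.
Solve (k + 1)·f(k+1) − (k + 4)·f(k) = k**2 - 9*k - 4.
From deg A=1, deg B=1, deg C=2: d=3.
Match coefficients ⇒ f(k) = -k*(k**2 + 9*k + 2)/3.
So s_k = (B(k−1)f/C)·t_k = (-k*(k + 4)*(k**2 + 9*k + 2)/(3*(k**2 - 9*k - 4)))·t_k = k*(-k**2 - 9*k - 2)/(3*(k + 1)*(k + 2)*(k + 3)).
Δs = (k**2 - 9*k - 4)/(k**4 + 10*k**3 + 35*k**2 + 50*k + 24), as required.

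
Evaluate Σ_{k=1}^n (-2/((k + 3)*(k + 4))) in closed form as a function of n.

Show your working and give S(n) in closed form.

r(k) = (k + 3)/(k + 5) after simplifying.
A = k + 3, B = k + 5, C = 1.
Set up (k + 3)·f(k+1) − (k + 4)·f(k) − (1) = 0.
Degrees (1,1,0) ⇒ d ≤ 1.
A polynomial solution: f(k) = k/3.
Certificate R = B(k−1)f/C = k*(k + 4)/3 gives s_k = -2*k/(3*k + 9).
Check: Δs_k = -2/(k**2 + 7*k + 12). ✓
s_(n+1) = 2*(-n - 1)/(3*(n + 4)) and s_(1) = -1/6, so S(n) = -n/(2*n + 8).

S(n) = -n/(2*n + 8)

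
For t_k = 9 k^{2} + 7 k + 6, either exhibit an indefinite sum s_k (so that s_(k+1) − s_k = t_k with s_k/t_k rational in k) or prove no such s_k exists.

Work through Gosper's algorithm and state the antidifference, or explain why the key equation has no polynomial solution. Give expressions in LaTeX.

s_k = k \left(3 k^{2} - k + 4\right)

The ratio is (9*k**2 + 25*k + 22)/(9*k**2 + 7*k + 6).
Gosper form: A/B · C(k+1)/C(k) with A=1, B=1, C=k**2 + 7*k/9 + 2/3.
f must satisfy (1)·f(k+1) − (1)·f(k) = k**2 + 7*k/9 + 2/3.
From deg A=0, deg B=0, deg C=2: d=3.
Coefficient equations give f(k) = k*(3*k**2 - k + 4)/9.
Certificate R = B(k−1)f/C = k*(3*k**2 - k + 4)/(9*k**2 + 7*k + 6) gives s_k = k*(3*k**2 - k + 4).
Check: Δs_k = 9*k**2 + 7*k + 6. ✓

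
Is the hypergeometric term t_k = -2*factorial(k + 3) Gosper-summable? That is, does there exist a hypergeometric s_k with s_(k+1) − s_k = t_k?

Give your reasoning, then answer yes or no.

Step 1: r(k) = k + 4.
Take A(k)=k + 4, B(k)=1, C(k)=1.
f must satisfy (k + 4)·f(k+1) − (1)·f(k) = 1.
deg f ≤ -1 (via 1,0,0).
d = -1 < 0 ⇒ no nonzero polynomial f; not summable.

No — negative degree bound, so no certificate f.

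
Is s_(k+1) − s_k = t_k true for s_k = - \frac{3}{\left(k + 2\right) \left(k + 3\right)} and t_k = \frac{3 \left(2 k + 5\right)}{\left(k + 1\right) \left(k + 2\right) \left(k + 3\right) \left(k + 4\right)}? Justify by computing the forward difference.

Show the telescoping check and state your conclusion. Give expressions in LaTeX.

s_(k+1) = -3/((k + 3)*(k + 4))
s_(k+1) − s_k = 6/(k**3 + 9*k**2 + 26*k + 24)
(s_(k+1) − s_k) − t_k = -9/(k**4 + 10*k**3 + 35*k**2 + 50*k + 24)

Invalid: residual - \frac{9}{k^{4} + 10 k^{3} + 35 k^{2} + 50 k + 24} ≠ 0.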